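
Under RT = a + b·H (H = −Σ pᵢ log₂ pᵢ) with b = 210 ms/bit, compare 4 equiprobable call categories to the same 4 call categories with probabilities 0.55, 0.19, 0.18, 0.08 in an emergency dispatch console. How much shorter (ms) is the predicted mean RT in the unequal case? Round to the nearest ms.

70 ms

Equiprobable entropy H₀ = log₂ 4 = 2.0000 bits.
Skewed entropy H = −Σ pᵢ log₂ pᵢ = 1.6664 bits.
ΔRT = b·(H₀ − H) = 210 × 0.3336 = 70.05 ms.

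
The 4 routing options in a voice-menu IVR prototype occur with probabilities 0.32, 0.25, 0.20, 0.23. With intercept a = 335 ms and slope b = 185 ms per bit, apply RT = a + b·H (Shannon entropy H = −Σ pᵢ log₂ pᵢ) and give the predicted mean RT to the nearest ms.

Entropy contributions −pᵢ log₂ pᵢ: 0.5260, 0.5000, 0.4644, 0.4877; sum H = 1.9781 bits.
RT = a + bH = 335 + 185·1.9781 = 700.95 ms.

701 ms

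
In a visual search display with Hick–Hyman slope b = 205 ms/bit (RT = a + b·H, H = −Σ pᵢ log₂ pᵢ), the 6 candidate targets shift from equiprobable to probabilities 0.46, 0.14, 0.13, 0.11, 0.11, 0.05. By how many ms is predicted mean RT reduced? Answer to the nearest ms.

77 ms

The RT saving is b·ΔH. Equiprobable H₀ = log₂(6) = 2.5850 bits; with the given probabilities H = 2.2118 bits.
b·(H₀ − H) = 205 × (2.5850 − 2.2118) = 76.51 ms.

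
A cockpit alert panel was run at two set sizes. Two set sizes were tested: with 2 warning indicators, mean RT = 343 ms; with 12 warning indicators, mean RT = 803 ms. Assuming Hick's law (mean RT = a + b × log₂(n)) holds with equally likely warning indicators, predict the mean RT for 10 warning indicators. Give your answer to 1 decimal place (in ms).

RT is linear in log₂ n, so two points fix the line:
  b = (803 − 343) / (log₂ 12 − log₂ 2) = 460 / (3.5850 − 1) = 177.952 ms/bit
  a = 343 − 177.952 × 1 = 165.048 ms
Then RT(10) = 165.048 + 177.952 × log₂ 10 = 165.048 + 177.952 × 3.3219 ≈ 756.192 ms.

756.2 ms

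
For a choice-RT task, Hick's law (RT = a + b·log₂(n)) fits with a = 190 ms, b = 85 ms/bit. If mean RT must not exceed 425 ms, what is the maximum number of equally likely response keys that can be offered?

85·log₂ n ≤ 425 − 190 = 235, giving log₂ n ≤ 2.7647 and n ≤ 6.796. The largest whole number is 6.

6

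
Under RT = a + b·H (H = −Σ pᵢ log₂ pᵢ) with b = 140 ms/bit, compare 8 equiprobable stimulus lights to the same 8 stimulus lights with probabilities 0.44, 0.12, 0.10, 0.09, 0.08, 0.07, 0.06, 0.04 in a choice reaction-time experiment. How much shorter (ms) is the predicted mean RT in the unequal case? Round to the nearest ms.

67 ms

The RT saving is b·ΔH. Equiprobable H₀ = log₂(8) = 3.0000 bits; with the given probabilities H = 2.5224 bits.
b·(H₀ − H) = 140 × (3.0000 − 2.5224) = 66.86 ms.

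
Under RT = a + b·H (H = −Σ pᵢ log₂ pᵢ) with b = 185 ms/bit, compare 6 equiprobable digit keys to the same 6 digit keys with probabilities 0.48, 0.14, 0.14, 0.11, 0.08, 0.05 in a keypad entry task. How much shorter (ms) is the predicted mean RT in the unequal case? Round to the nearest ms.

The RT saving is b·ΔH. Equiprobable H₀ = log₂(6) = 2.5850 bits; with the given probabilities H = 2.1604 bits.
b·(H₀ − H) = 185 × (2.5850 − 2.1604) = 78.55 ms.

79 ms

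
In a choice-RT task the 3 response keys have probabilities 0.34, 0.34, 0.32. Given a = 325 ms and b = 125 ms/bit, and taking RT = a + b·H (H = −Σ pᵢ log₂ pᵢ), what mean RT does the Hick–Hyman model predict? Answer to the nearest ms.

Entropy contributions −pᵢ log₂ pᵢ: 0.5292, 0.5292, 0.5260; sum H = 1.5844 bits.
RT = a + bH = 325 + 125·1.5844 = 523.05 ms.

523 ms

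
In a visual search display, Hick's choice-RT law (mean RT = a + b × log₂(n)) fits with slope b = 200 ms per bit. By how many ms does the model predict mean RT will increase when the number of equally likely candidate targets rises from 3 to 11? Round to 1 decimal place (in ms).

374.9 ms

Only the slope matters, since a is common to both: ΔRT = b·log₂(n₂/n₁).
log₂(11) − log₂(3) = 3.4594 − 1.5850 = 1.8745.
ΔRT = 200 × 1.8745 = 374.894 ms.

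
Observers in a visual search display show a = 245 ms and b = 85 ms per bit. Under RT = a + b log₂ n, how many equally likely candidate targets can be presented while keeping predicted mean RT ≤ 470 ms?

6

Information budget: (470 − 245)/85 = 2.6471 bits, so n ≤ 2^2.6471 = 6.264 → at most 6.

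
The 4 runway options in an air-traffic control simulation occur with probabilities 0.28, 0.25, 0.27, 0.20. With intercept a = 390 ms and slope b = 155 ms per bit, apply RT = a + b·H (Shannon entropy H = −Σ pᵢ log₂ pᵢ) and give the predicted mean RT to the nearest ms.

698 ms

Entropy contributions −pᵢ log₂ pᵢ: 0.5142, 0.5000, 0.5100, 0.4644; sum H = 1.9886 bits.
RT = a + bH = 390 + 155·1.9886 = 698.24 ms.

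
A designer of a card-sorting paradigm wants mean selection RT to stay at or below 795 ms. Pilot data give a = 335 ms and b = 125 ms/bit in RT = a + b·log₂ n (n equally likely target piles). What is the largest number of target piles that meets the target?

Information budget: (795 − 335)/125 = 3.6800 bits, so n ≤ 2^3.6800 = 12.817 → at most 12.

12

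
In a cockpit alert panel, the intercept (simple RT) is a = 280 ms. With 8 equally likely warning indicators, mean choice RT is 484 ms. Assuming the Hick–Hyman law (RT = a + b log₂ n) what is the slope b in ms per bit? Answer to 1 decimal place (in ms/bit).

8 alternatives carry log₂ 8 = 3 bits; the choice cost is 484 − 280 = 204 ms, so b = 204/3 = 68.000 ms/bit.

68.0 ms/bit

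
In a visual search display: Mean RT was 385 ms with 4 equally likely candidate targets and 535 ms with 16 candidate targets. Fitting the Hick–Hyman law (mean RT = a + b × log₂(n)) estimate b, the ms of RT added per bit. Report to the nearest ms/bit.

75 ms/bit

The slope on a log₂ axis is (535 − 385) / (4 − 2) = 75 ms/bit.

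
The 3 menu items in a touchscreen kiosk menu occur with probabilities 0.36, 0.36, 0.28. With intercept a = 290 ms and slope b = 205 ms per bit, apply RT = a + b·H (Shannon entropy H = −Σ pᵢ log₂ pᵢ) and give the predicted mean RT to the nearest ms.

613 ms

H = 0.36·log₂(1/0.36) + 0.36·log₂(1/0.36) + 0.28·log₂(1/0.28) = 1.5755 bits.
RT = 290 + 205 × 1.5755 = 612.97 ms.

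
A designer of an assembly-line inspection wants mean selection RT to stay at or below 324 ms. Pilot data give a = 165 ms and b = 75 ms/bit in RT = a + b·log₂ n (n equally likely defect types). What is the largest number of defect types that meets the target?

4

Set 165 + 75·log₂ n ≤ 324 → log₂ n ≤ (324 − 165)/75 = 2.1200.
So n ≤ 2^2.1200 = 4.347; the largest integer n is 4.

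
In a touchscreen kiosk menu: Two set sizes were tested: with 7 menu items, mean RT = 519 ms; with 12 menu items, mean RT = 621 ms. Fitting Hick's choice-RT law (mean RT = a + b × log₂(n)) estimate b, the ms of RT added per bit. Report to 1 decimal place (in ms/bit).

131.2 ms/bit

Slope: b = (621 − 519) / (log₂ 12 − log₂ 7) = 102/0.7776 = 131.172 ms/bit.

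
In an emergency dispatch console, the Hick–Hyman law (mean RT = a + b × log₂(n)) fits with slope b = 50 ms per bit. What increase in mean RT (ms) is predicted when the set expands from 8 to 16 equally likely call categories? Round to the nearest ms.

50 ms

Only the slope matters, since a is common to both: ΔRT = b·log₂(n₂/n₁).
log₂(16) − log₂(8) = log₂(16/8) = log₂(2) = 1.
ΔRT = 50 × 1.0000 = 50.000 ms.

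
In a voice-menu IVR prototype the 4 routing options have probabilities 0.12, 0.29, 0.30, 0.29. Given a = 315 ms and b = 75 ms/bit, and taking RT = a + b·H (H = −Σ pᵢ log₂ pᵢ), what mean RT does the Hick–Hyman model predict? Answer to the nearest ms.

H = 0.12·log₂(1/0.12) + 0.29·log₂(1/0.29) + 0.30·log₂(1/0.30) + 0.29·log₂(1/0.29) = 1.9240 bits.
RT = 315 + 75 × 1.9240 = 459.30 ms.

459 ms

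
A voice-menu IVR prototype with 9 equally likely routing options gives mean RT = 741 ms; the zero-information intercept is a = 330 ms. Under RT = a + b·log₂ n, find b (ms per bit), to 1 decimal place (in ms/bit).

129.7 ms/bit

b = (741 − 330) / log₂(9) = 411 / 3.1699 = 129.656 ms/bit.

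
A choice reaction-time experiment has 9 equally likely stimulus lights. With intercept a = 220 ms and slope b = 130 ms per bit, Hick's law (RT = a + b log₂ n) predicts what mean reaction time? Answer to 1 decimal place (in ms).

log₂(9) = 3.1699 bits, so RT = 220 + 130 × 3.1699 ≈ 632.090 ms.

632.1 ms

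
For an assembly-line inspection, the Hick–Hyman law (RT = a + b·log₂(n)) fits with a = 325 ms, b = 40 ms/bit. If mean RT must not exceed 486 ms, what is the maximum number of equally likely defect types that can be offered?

16

Set 325 + 40·log₂ n ≤ 486 → log₂ n ≤ (486 − 325)/40 = 4.0250.
So n ≤ 2^4.0250 = 16.280; the largest integer n is 16.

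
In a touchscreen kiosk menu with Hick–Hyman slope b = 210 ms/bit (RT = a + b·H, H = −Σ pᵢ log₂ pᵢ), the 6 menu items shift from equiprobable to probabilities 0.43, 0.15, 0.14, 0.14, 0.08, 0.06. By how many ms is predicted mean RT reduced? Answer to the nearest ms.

Equiprobable entropy H₀ = log₂ 6 = 2.5850 bits.
Skewed entropy H = −Σ pᵢ log₂ pᵢ = 2.2634 bits.
ΔRT = b·(H₀ − H) = 210 × 0.3216 = 67.53 ms.

68 ms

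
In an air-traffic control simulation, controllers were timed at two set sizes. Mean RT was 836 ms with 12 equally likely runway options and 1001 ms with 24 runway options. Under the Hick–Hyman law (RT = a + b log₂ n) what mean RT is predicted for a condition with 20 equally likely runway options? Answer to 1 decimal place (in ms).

957.6 ms

With log₂ n on the abscissa the relation is linear; from the two conditions:
  b = (1001 − 836) / (log₂ 24 − log₂ 12) = 165 / (4.5850 − 3.5850) = 165.000 ms/bit
  a = 836 − 165.000 × 3.5850 = 244.481 ms
Then RT(20) = 244.481 + 165.000 × log₂ 20 = 244.481 + 165.000 × 4.3219 ≈ 957.599 ms.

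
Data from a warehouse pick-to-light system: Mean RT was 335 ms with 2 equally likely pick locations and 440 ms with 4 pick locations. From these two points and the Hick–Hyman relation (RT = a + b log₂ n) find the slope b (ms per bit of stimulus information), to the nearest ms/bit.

b = (RT₂ − RT₁)/(log₂ n₂ − log₂ n₁) = (440 − 335)/(2 − 1) = 105 ms/bit.

105 ms/bit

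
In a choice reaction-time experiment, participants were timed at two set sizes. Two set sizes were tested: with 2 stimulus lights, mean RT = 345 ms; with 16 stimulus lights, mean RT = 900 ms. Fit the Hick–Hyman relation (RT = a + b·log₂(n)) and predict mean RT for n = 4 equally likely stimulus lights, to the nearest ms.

530 ms

RT is linear in log₂ n, so two points fix the line:
  b = (900 − 345) / (log₂ 16 − log₂ 2) = 555 / (4 − 1) = 185 ms/bit
  a = 345 − 185 × 1 = 160 ms
Then RT(4) = 160 + 185 × log₂ 4 = 160 + 185 × 2 ≈ 530.000 ms.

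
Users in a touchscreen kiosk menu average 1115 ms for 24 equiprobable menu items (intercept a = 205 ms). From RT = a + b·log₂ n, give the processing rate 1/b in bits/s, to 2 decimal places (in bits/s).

5.04 bits/s

b = (1115 − 205)/log₂ 24 = 910/4.5850 = 198.475 ms per bit = 0.19847 s/bit; the reciprocal is 5.038 bits/s.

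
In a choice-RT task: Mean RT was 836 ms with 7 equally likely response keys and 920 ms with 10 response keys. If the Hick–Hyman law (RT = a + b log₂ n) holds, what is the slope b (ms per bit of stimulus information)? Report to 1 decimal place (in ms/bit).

163.2 ms/bit

The slope on a log₂ axis is (920 − 836) / (3.3219 − 2.8074) = 163.242 ms/bit.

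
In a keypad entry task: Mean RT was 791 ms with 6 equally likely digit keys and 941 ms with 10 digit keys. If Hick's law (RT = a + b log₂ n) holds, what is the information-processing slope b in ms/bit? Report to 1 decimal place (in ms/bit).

203.5 ms/bit

The slope on a log₂ axis is (941 − 791) / (3.3219 − 2.5850) = 203.537 ms/bit.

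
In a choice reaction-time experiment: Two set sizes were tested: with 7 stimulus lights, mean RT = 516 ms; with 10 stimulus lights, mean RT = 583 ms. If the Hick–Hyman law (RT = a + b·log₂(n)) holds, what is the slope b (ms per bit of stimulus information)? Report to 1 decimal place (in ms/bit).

Slope: b = (583 − 516) / (log₂ 10 − log₂ 7) = 67/0.5146 = 130.205 ms/bit.

130.2 ms/bit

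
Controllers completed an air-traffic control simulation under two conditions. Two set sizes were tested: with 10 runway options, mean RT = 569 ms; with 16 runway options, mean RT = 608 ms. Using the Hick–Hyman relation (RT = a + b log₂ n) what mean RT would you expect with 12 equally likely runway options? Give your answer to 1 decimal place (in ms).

Fit slope and intercept:
  b = (608 − 569) / (log₂ 16 − log₂ 10) = 39 / (4 − 3.3219) = 57.516 ms/bit
  a = 569 − 57.516 × 3.3219 = 377.936 ms
Then RT(12) = 377.936 + 57.516 × log₂ 12 = 377.936 + 57.516 × 3.5850 ≈ 584.129 ms.

584.1 ms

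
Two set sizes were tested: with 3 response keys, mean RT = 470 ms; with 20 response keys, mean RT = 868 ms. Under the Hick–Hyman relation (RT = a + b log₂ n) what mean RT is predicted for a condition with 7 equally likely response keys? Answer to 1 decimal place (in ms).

647.8 ms

RT is linear in log₂ n, so two points fix the line:
  b = (868 − 470) / (log₂ 20 − log₂ 3) = 398 / (4.3219 − 1.5850) = 145.417 ms/bit
  a = 470 − 145.417 × 1.5850 = 239.520 ms
Then RT(7) = 239.520 + 145.417 × log₂ 7 = 239.520 + 145.417 × 2.8074 ≈ 647.756 ms.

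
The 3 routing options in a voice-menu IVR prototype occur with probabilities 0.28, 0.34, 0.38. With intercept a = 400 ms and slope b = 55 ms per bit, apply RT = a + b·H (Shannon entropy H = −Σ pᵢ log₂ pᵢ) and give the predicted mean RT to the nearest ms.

H = 0.28·log₂(1/0.28) + 0.34·log₂(1/0.34) + 0.38·log₂(1/0.38) = 1.5738 bits.
RT = 400 + 55 × 1.5738 = 486.56 ms.

487 ms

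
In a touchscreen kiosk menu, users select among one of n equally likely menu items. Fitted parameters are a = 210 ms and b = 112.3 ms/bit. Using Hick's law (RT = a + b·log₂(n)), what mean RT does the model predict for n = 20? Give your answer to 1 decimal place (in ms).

695.4 ms

log₂(20) = 4.3219 bits, so RT = 210 + 112.3 × 4.3219 ≈ 695.353 ms.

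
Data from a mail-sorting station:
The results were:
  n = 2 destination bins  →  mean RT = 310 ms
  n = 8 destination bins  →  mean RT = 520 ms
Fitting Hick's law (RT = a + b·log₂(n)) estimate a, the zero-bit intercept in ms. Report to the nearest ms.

Slope: b = (520 − 310) / (log₂ 8 − log₂ 2) = 210/2.0000 = 105 ms/bit.
Intercept: a = 310 − 105·log₂(2) = 205.000 ms.

205 ms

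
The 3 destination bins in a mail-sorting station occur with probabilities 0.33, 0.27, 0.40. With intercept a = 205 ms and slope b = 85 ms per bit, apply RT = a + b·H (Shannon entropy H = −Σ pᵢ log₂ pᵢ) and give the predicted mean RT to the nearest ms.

H = 0.33·log₂(1/0.33) + 0.27·log₂(1/0.27) + 0.40·log₂(1/0.40) = 1.5666 bits.
RT = 205 + 85 × 1.5666 = 338.16 ms.

338 ms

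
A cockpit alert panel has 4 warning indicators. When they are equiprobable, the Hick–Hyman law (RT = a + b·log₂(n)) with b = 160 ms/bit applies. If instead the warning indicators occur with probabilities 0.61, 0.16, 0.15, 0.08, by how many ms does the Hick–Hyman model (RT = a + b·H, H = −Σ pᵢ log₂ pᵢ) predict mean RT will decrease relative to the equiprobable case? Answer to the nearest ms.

Equiprobable entropy H₀ = log₂ 4 = 2.0000 bits.
Skewed entropy H = −Σ pᵢ log₂ pᵢ = 1.5601 bits.
ΔRT = b·(H₀ − H) = 160 × 0.4399 = 70.39 ms.

70 ms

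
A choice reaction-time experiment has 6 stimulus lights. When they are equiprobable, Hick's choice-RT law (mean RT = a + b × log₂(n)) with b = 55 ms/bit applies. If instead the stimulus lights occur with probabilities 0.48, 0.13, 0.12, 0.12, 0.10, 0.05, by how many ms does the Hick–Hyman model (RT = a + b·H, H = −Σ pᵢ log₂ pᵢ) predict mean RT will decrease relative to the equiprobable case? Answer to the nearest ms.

23 ms

Equiprobable entropy H₀ = log₂ 6 = 2.5850 bits.
Skewed entropy H = −Σ pᵢ log₂ pᵢ = 2.1733 bits.
ΔRT = b·(H₀ − H) = 55 × 0.4116 = 22.64 ms.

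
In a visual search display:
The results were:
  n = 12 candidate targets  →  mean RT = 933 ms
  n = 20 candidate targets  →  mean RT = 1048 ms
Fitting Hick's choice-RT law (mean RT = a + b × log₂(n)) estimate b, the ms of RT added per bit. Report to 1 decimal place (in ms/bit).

b = (RT₂ − RT₁)/(log₂ n₂ − log₂ n₁) = (1048 − 933)/(4.3219 − 3.5850) = 156.045 ms/bit.

156.0 ms/bit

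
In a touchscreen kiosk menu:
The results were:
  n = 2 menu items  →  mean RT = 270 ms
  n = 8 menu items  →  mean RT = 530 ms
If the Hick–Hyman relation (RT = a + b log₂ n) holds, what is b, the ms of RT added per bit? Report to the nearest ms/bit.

130 ms/bit

Slope: b = (530 − 270) / (log₂ 8 − log₂ 2) = 260/2.0000 = 130 ms/bit.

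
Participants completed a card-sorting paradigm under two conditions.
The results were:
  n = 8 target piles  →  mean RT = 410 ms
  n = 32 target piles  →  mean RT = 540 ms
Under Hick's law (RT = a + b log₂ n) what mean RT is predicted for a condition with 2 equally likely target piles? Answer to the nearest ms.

Fit slope and intercept:
  b = (540 − 410) / (log₂ 32 − log₂ 8) = 130 / (5 − 3) = 65 ms/bit
  a = 410 − 65 × 3 = 215 ms
Then RT(2) = 215 + 65 × log₂ 2 = 215 + 65 × 1 ≈ 280.000 ms.

280 ms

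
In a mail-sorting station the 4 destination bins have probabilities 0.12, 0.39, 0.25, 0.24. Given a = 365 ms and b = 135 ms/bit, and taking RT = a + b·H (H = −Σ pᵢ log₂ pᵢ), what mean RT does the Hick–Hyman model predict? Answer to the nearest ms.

620 ms

H = 0.12·log₂(1/0.12) + 0.39·log₂(1/0.39) + 0.25·log₂(1/0.25) + 0.24·log₂(1/0.24) = 1.8910 bits.
RT = 365 + 135 × 1.8910 = 620.28 ms.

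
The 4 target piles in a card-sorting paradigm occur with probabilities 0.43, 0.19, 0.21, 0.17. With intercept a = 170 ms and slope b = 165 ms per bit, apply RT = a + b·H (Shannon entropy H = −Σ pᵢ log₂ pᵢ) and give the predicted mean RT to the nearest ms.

481 ms

Entropy contributions −pᵢ log₂ pᵢ: 0.5236, 0.4552, 0.4728, 0.4346; sum H = 1.8862 bits.
RT = a + bH = 170 + 165·1.8862 = 481.22 ms.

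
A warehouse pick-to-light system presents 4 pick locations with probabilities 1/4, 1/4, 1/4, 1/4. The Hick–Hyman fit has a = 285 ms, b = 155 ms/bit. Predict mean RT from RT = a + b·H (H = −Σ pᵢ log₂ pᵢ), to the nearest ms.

595 ms

Each term −pᵢ log₂ pᵢ: 0.25·2 + 0.25·2 + 0.25·2 + 0.25·2; summed, H = 2.000 bits.
Mean RT = a + bH = 285 + 155·2.000 = 595.00 ms.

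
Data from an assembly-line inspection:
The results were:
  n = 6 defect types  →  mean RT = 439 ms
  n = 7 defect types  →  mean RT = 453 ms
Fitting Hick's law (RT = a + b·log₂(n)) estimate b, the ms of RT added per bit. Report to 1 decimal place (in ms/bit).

63.0 ms/bit

The slope on a log₂ axis is (453 − 439) / (2.8074 − 2.5850) = 62.952 ms/bit.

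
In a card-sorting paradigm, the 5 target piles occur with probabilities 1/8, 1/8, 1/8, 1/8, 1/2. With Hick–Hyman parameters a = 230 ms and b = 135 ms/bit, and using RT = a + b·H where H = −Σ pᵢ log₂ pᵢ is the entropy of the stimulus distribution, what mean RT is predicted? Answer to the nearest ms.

500 ms

Each term −pᵢ log₂ pᵢ: 0.125·3 + 0.125·3 + 0.125·3 + 0.125·3 + 0.5·1; summed, H = 2.000 bits.
Mean RT = a + bH = 230 + 135·2.000 = 500.00 ms.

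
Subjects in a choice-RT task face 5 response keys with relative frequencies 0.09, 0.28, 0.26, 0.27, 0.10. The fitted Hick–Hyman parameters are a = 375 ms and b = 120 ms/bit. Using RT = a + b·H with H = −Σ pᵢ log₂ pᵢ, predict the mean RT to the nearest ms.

636 ms

Entropy contributions −pᵢ log₂ pᵢ: 0.3127, 0.5142, 0.5053, 0.5100, 0.3322; sum H = 2.1744 bits.
RT = a + bH = 375 + 120·2.1744 = 635.93 ms.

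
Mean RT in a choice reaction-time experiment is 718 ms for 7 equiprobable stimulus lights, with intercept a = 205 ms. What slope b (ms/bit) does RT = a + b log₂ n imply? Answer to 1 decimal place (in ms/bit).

b = (718 − 205) / log₂(7) = 513 / 2.8074 = 182.734 ms/bit.

182.7 ms/bit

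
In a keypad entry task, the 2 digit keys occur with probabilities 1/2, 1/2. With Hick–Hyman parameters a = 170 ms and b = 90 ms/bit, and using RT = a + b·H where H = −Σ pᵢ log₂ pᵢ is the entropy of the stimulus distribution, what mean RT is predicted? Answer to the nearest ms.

H = −Σ pᵢ log₂ pᵢ = 0.5·1 + 0.5·1 = 1.000 bits.
RT = 170 + 90 × 1.000 = 260.00 ms.

260 ms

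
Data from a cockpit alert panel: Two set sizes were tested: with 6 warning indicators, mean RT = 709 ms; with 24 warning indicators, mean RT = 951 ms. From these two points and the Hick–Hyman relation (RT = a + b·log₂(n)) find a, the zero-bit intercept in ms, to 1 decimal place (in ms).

396.2 ms

Slope: b = (951 − 709) / (log₂ 24 − log₂ 6) = 242/2.0000 = 121.000 ms/bit.
a = RT₁ − b·log₂ n₁ = 709 − 121.000 × 2.5850 = 396.220 ms.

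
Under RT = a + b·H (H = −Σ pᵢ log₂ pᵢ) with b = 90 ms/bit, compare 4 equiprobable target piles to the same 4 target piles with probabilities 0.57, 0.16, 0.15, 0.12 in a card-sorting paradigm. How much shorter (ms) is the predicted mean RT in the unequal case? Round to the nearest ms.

30 ms

The RT saving is b·ΔH. Equiprobable H₀ = log₂(4) = 2.0000 bits; with the given probabilities H = 1.6629 bits.
b·(H₀ − H) = 90 × (2.0000 − 1.6629) = 30.34 ms.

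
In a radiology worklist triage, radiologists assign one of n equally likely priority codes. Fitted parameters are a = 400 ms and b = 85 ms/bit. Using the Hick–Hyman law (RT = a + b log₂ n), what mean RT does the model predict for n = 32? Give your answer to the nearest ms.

825 ms

log₂(32) = 5 bits, so RT = 400 + 85 × 5 ≈ 825.000 ms.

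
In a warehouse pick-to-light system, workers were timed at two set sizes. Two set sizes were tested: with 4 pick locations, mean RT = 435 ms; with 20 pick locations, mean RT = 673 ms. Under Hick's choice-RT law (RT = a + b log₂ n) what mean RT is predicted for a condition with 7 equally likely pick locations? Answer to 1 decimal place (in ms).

RT is linear in log₂ n, so two points fix the line:
  b = (673 − 435) / (log₂ 20 − log₂ 4) = 238 / (4.3219 − 2) = 102.501 ms/bit
  a = 435 − 102.501 × 2 = 229.998 ms
Then RT(7) = 229.998 + 102.501 × log₂ 7 = 229.998 + 102.501 × 2.8074 ≈ 517.755 ms.

517.8 ms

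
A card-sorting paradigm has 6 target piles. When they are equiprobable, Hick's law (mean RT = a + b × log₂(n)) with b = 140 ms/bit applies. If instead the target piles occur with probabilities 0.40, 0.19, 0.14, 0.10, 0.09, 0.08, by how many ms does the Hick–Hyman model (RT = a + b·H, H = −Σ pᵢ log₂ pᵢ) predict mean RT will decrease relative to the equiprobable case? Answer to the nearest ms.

The RT saving is b·ΔH. Equiprobable H₀ = log₂(6) = 2.5850 bits; with the given probabilities H = 2.3175 bits.
b·(H₀ − H) = 140 × (2.5850 − 2.3175) = 37.45 ms.

37 ms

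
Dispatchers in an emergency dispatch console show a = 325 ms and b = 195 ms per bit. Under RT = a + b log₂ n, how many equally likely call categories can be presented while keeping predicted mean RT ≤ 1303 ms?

195·log₂ n ≤ 1303 − 325 = 978, giving log₂ n ≤ 5.0154 and n ≤ 32.343. The largest whole number is 32.

32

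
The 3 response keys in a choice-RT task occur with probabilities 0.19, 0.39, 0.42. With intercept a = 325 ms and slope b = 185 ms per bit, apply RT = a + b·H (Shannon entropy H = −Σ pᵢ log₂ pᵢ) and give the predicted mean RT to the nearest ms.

604 ms

H = 0.19·log₂(1/0.19) + 0.39·log₂(1/0.39) + 0.42·log₂(1/0.42) = 1.5107 bits.
RT = 325 + 185 × 1.5107 = 604.47 ms.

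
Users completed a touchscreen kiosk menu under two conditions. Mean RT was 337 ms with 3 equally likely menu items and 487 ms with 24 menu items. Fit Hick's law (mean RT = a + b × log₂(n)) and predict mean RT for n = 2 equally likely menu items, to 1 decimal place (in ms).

307.8 ms

Solve the two-equation system in a and b:
  b = (487 − 337) / (log₂ 24 − log₂ 3) = 150 / (4.5850 − 1.5850) = 50.000 ms/bit
  a = 337 − 50.000 × 1.5850 = 257.752 ms
Then RT(2) = 257.752 + 50.000 × log₂ 2 = 257.752 + 50.000 × 1 ≈ 307.752 ms.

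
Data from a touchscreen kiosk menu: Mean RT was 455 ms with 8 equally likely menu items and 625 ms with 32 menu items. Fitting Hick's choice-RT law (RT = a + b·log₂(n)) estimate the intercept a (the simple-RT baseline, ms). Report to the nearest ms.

200 ms

The slope on a log₂ axis is (625 − 455) / (5 − 3) = 85 ms/bit.
Intercept: a = 455 − 85·log₂(8) = 200.000 ms.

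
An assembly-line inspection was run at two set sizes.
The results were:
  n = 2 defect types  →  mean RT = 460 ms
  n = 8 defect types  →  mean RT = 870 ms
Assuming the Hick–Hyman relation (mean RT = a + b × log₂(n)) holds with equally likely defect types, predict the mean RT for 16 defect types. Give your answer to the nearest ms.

RT is linear in log₂ n, so two points fix the line:
  b = (870 − 460) / (log₂ 8 − log₂ 2) = 410 / (3 − 1) = 205 ms/bit
  a = 460 − 205 × 1 = 255 ms
Then RT(16) = 255 + 205 × log₂ 16 = 255 + 205 × 4 ≈ 1075.000 ms.

1075 ms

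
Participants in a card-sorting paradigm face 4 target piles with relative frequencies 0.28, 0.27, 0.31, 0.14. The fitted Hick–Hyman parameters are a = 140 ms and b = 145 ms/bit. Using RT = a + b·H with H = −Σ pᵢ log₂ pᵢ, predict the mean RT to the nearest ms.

422 ms

Entropy contributions −pᵢ log₂ pᵢ: 0.5142, 0.5100, 0.5238, 0.3971; sum H = 1.9451 bits.
RT = a + bH = 140 + 145·1.9451 = 422.05 ms.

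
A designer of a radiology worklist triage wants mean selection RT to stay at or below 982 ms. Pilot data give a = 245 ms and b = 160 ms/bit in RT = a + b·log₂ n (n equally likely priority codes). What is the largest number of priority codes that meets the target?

24

160·log₂ n ≤ 982 − 245 = 737, giving log₂ n ≤ 4.6063 and n ≤ 24.357. The largest whole number is 24.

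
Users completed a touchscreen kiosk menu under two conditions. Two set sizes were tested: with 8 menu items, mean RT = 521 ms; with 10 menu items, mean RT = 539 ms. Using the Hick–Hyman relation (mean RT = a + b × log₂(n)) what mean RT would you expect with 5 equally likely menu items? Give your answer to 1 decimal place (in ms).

With log₂ n on the abscissa the relation is linear; from the two conditions:
  b = (539 − 521) / (log₂ 10 − log₂ 8) = 18 / (3.3219 − 3) = 55.913 ms/bit
  a = 521 − 55.913 × 3 = 353.261 ms
Then RT(5) = 353.261 + 55.913 × log₂ 5 = 353.261 + 55.913 × 2.3219 ≈ 483.087 ms.

483.1 ms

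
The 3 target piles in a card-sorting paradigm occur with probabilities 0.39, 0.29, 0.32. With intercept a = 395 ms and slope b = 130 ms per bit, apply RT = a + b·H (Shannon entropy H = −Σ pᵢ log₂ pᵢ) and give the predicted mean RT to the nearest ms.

Entropy contributions −pᵢ log₂ pᵢ: 0.5298, 0.5179, 0.5260; sum H = 1.5737 bits.
RT = a + bH = 395 + 130·1.5737 = 599.59 ms.

600 ms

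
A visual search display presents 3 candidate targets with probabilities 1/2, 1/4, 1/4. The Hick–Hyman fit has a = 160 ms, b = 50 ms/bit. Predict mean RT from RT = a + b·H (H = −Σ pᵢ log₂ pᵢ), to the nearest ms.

235 ms

H = −Σ pᵢ log₂ pᵢ = 0.5·1 + 0.25·2 + 0.25·2 = 1.500 bits.
RT = 160 + 50 × 1.500 = 235.00 ms.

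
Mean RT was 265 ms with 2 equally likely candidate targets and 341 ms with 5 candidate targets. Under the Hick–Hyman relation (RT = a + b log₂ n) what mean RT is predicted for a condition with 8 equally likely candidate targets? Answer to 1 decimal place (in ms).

380.0 ms

With log₂ n on the abscissa the relation is linear; from the two conditions:
  b = (341 − 265) / (log₂ 5 − log₂ 2) = 76 / (2.3219 − 1) = 57.492 ms/bit
  a = 265 − 57.492 × 1 = 207.508 ms
Then RT(8) = 207.508 + 57.492 × log₂ 8 = 207.508 + 57.492 × 3 ≈ 379.984 ms.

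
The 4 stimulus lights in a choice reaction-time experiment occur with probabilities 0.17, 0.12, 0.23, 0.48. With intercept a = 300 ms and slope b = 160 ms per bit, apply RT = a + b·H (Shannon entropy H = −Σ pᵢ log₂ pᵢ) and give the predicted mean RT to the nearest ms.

588 ms

H = 0.17·log₂(1/0.17) + 0.12·log₂(1/0.12) + 0.23·log₂(1/0.23) + 0.48·log₂(1/0.48) = 1.7976 bits.
RT = 300 + 160 × 1.7976 = 587.61 ms.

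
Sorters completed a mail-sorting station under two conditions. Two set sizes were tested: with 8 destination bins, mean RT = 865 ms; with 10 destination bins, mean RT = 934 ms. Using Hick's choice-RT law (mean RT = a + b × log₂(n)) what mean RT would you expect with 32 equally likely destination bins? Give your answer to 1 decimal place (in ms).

Solve the two-equation system in a and b:
  b = (934 − 865) / (log₂ 10 − log₂ 8) = 69 / (3.3219 − 3) = 214.334 ms/bit
  a = 865 − 214.334 × 3 = 221.999 ms
Then RT(32) = 221.999 + 214.334 × log₂ 32 = 221.999 + 214.334 × 5 ≈ 1293.667 ms.

1293.7 ms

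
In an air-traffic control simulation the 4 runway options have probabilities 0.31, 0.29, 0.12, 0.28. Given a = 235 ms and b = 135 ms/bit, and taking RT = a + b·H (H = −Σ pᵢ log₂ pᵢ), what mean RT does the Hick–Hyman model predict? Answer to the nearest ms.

H = 0.31·log₂(1/0.31) + 0.29·log₂(1/0.29) + 0.12·log₂(1/0.12) + 0.28·log₂(1/0.28) = 1.9230 bits.
RT = 235 + 135 × 1.9230 = 494.60 ms.

495 ms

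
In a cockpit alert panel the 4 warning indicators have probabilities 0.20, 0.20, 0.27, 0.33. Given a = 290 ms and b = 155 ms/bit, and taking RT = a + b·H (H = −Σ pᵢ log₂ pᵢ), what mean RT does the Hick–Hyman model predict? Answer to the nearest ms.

Entropy contributions −pᵢ log₂ pᵢ: 0.4644, 0.4644, 0.5100, 0.5278; sum H = 1.9666 bits.
RT = a + bH = 290 + 155·1.9666 = 594.83 ms.

595 ms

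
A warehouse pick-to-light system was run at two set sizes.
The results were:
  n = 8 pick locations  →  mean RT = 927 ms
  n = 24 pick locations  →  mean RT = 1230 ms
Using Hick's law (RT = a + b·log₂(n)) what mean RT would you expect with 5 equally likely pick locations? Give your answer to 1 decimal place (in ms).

Fit slope and intercept:
  b = (1230 − 927) / (log₂ 24 − log₂ 8) = 303 / (4.5850 − 3) = 191.172 ms/bit
  a = 927 − 191.172 × 3 = 353.485 ms
Then RT(5) = 353.485 + 191.172 × log₂ 5 = 353.485 + 191.172 × 2.3219 ≈ 797.372 ms.

797.4 ms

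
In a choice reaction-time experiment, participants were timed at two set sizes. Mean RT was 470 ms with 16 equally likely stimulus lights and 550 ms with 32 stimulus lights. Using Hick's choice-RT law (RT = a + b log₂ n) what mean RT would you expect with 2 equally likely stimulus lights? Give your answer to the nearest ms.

Fit slope and intercept:
  b = (550 − 470) / (log₂ 32 − log₂ 16) = 80 / (5 − 4) = 80 ms/bit
  a = 470 − 80 × 4 = 150 ms
Then RT(2) = 150 + 80 × log₂ 2 = 150 + 80 × 1 ≈ 230.000 ms.

230 ms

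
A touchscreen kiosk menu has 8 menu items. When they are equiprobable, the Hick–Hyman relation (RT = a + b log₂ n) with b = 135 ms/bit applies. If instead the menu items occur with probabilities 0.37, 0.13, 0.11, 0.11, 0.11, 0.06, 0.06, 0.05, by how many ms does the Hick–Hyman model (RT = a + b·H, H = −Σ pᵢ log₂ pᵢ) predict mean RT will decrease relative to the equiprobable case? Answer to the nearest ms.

Equiprobable entropy H₀ = log₂ 8 = 3.0000 bits.
Skewed entropy H = −Σ pᵢ log₂ pᵢ = 2.6674 bits.
ΔRT = b·(H₀ − H) = 135 × 0.3326 = 44.90 ms.

45 ms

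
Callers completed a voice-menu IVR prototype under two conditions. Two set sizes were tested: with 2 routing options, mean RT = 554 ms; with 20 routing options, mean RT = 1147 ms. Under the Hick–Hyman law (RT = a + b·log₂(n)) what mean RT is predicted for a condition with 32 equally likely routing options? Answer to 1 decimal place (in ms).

With log₂ n on the abscissa the relation is linear; from the two conditions:
  b = (1147 − 554) / (log₂ 20 − log₂ 2) = 593 / (4.3219 − 1) = 178.511 ms/bit
  a = 554 − 178.511 × 1 = 375.489 ms
Then RT(32) = 375.489 + 178.511 × log₂ 32 = 375.489 + 178.511 × 5 ≈ 1268.043 ms.

1268.0 ms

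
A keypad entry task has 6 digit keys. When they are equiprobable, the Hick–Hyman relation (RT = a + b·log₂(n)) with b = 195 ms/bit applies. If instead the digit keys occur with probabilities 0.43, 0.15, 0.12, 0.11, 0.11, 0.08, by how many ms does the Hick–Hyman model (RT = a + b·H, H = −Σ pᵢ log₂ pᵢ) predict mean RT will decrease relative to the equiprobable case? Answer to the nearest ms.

Equiprobable entropy H₀ = log₂ 6 = 2.5850 bits.
Skewed entropy H = −Σ pᵢ log₂ pᵢ = 2.2933 bits.
ΔRT = b·(H₀ − H) = 195 × 0.2917 = 56.88 ms.

57 ms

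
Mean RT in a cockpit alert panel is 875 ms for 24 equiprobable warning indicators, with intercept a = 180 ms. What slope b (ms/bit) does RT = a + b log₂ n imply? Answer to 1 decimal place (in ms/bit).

24 alternatives carry log₂ 24 = 4.5850 bits; the choice cost is 875 − 180 = 695 ms, so b = 695/4.5850 = 151.582 ms/bit.

151.6 ms/bit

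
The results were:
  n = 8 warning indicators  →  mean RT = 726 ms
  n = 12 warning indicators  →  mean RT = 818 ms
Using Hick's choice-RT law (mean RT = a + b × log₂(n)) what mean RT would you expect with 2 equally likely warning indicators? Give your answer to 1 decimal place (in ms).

With log₂ n on the abscissa the relation is linear; from the two conditions:
  b = (818 − 726) / (log₂ 12 − log₂ 8) = 92 / (3.5850 − 3) = 157.275 ms/bit
  a = 726 − 157.275 × 3 = 254.175 ms
Then RT(2) = 254.175 + 157.275 × log₂ 2 = 254.175 + 157.275 × 1 ≈ 411.450 ms.

411.4 ms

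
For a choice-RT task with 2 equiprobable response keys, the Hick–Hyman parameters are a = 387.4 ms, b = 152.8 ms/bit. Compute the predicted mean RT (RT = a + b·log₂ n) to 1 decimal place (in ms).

log₂(2) = 1 bits, so RT = 387.4 + 152.8 × 1 ≈ 540.200 ms.

540.2 ms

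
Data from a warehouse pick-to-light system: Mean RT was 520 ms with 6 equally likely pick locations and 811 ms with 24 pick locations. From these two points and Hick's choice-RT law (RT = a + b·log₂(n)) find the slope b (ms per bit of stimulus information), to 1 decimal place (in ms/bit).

The slope on a log₂ axis is (811 − 520) / (4.5850 − 2.5850) = 145.500 ms/bit.

145.5 ms/bit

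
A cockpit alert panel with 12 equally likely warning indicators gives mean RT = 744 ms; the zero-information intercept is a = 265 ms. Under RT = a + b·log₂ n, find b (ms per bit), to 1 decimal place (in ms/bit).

12 alternatives carry log₂ 12 = 3.5850 bits; the choice cost is 744 − 265 = 479 ms, so b = 479/3.5850 = 133.614 ms/bit.

133.6 ms/bit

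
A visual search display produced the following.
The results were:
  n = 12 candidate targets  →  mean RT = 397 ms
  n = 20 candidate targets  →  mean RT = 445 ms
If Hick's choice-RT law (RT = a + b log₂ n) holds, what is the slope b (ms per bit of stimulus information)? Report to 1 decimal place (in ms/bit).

Slope: b = (445 − 397) / (log₂ 20 − log₂ 12) = 48/0.7370 = 65.132 ms/bit.

65.1 ms/bit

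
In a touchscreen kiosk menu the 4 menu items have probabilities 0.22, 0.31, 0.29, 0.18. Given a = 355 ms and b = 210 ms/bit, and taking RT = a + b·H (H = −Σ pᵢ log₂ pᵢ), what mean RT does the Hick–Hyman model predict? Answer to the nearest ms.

768 ms

H = 0.22·log₂(1/0.22) + 0.31·log₂(1/0.31) + 0.29·log₂(1/0.29) + 0.18·log₂(1/0.18) = 1.9676 bits.
RT = 355 + 210 × 1.9676 = 768.19 ms.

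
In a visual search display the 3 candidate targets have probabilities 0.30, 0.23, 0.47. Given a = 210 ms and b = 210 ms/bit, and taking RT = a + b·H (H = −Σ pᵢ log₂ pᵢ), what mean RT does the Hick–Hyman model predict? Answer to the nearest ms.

Entropy contributions −pᵢ log₂ pᵢ: 0.5211, 0.4877, 0.5120; sum H = 1.5207 bits.
RT = a + bH = 210 + 210·1.5207 = 529.35 ms.

529 ms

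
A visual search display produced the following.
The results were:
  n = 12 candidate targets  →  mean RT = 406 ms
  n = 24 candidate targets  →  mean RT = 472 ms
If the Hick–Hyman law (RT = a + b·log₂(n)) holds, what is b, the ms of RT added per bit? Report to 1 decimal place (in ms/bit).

66.0 ms/bit

b = (RT₂ − RT₁)/(log₂ n₂ − log₂ n₁) = (472 − 406)/(4.5850 − 3.5850) = 66.000 ms/bit.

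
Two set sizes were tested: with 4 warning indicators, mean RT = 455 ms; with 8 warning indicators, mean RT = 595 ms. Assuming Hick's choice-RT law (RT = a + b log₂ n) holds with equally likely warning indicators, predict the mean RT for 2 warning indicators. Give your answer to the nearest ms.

315 ms

With log₂ n on the abscissa the relation is linear; from the two conditions:
  b = (595 − 455) / (log₂ 8 − log₂ 4) = 140 / (3 − 2) = 140 ms/bit
  a = 455 − 140 × 2 = 175 ms
Then RT(2) = 175 + 140 × log₂ 2 = 175 + 140 × 1 ≈ 315.000 ms.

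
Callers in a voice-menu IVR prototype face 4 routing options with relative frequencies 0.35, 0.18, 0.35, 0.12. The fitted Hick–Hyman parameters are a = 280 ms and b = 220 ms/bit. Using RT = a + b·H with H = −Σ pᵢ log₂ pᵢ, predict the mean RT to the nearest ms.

692 ms

H = 0.35·log₂(1/0.35) + 0.18·log₂(1/0.18) + 0.35·log₂(1/0.35) + 0.12·log₂(1/0.12) = 1.8726 bits.
RT = 280 + 220 × 1.8726 = 691.97 ms.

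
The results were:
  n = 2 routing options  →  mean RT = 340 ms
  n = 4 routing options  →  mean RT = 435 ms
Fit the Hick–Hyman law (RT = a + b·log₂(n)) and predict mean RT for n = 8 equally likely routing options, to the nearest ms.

RT is linear in log₂ n, so two points fix the line:
  b = (435 − 340) / (log₂ 4 − log₂ 2) = 95 / (2 − 1) = 95 ms/bit
  a = 340 − 95 × 1 = 245 ms
Then RT(8) = 245 + 95 × log₂ 8 = 245 + 95 × 3 ≈ 530.000 ms.

530 ms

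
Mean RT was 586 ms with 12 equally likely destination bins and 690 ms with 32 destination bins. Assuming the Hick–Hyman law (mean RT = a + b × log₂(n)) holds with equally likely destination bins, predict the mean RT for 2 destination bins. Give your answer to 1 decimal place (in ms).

396.0 ms

RT is linear in log₂ n, so two points fix the line:
  b = (690 − 586) / (log₂ 32 − log₂ 12) = 104 / (5 − 3.5850) = 73.496 ms/bit
  a = 586 − 73.496 × 3.5850 = 322.519 ms
Then RT(2) = 322.519 + 73.496 × log₂ 2 = 322.519 + 73.496 × 1 ≈ 396.015 ms.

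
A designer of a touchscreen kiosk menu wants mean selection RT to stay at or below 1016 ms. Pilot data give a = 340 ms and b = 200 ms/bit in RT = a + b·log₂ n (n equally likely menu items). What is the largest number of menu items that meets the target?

Information budget: (1016 − 340)/200 = 3.3800 bits, so n ≤ 2^3.3800 = 10.411 → at most 10.

10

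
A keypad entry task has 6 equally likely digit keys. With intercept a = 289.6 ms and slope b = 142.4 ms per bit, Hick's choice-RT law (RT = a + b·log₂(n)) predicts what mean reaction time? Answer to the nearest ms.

658 ms

log₂(6) = 2.5850 bits, so RT = 289.6 + 142.4 × 2.5850 ≈ 657.699 ms.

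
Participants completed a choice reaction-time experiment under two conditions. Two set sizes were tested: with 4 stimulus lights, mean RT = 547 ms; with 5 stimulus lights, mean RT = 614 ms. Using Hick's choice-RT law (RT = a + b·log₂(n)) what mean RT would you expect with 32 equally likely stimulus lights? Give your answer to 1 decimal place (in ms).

Fit slope and intercept:
  b = (614 − 547) / (log₂ 5 − log₂ 4) = 67 / (2.3219 − 2) = 208.121 ms/bit
  a = 547 − 208.121 × 2 = 130.758 ms
Then RT(32) = 130.758 + 208.121 × log₂ 32 = 130.758 + 208.121 × 5 ≈ 1171.363 ms.

1171.4 ms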